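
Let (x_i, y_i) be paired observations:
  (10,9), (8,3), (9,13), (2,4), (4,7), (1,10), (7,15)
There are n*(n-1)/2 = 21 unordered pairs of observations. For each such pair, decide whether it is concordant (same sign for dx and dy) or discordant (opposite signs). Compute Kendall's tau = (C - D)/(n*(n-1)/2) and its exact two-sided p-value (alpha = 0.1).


Step 1: Enumerate the 21 unordered pairs (i,j) with i<j and classify each by sign(x_j-x_i) * sign(y_j-y_i).
  (1,2):dx=-2,dy=-6->C; (1,3):dx=-1,dy=+4->D; (1,4):dx=-8,dy=-5->C; (1,5):dx=-6,dy=-2->C
  (1,6):dx=-9,dy=+1->D; (1,7):dx=-3,dy=+6->D; (2,3):dx=+1,dy=+10->C; (2,4):dx=-6,dy=+1->D
  (2,5):dx=-4,dy=+4->D; (2,6):dx=-7,dy=+7->D; (2,7):dx=-1,dy=+12->D; (3,4):dx=-7,dy=-9->C
  (3,5):dx=-5,dy=-6->C; (3,6):dx=-8,dy=-3->C; (3,7):dx=-2,dy=+2->D; (4,5):dx=+2,dy=+3->C
  (4,6):dx=-1,dy=+6->D; (4,7):dx=+5,dy=+11->C; (5,6):dx=-3,dy=+3->D; (5,7):dx=+3,dy=+8->C
  (6,7):dx=+6,dy=+5->C
Step 2: C = 11, D = 10, total pairs = 21.
Step 3: tau = (C - D)/(n(n-1)/2) = (11 - 10)/21 = 0.047619.
Step 4: Exact two-sided p-value (enumerate n! = 5040 permutations of y under H0): p = 1.000000.
Step 5: alpha = 0.1. fail to reject H0.

tau_b = 0.0476 (C=11, D=10), p = 1.000000, fail to reject H0.


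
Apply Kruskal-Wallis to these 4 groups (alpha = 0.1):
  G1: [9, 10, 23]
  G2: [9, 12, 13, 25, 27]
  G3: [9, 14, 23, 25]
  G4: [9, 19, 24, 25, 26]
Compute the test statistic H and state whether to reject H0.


Step 1: Combine all N = 17 observations and assign midranks.
sorted (value, group, rank): (9,G1,2.5), (9,G2,2.5), (9,G3,2.5), (9,G4,2.5), (10,G1,5), (12,G2,6), (13,G2,7), (14,G3,8), (19,G4,9), (23,G1,10.5), (23,G3,10.5), (24,G4,12), (25,G2,14), (25,G3,14), (25,G4,14), (26,G4,16), (27,G2,17)
Step 2: Sum ranks within each group.
R_1 = 18 (n_1 = 3)
R_2 = 46.5 (n_2 = 5)
R_3 = 35 (n_3 = 4)
R_4 = 53.5 (n_4 = 5)
Step 3: H = 12/(N(N+1)) * sum(R_i^2/n_i) - 3(N+1)
     = 12/(17*18) * (18^2/3 + 46.5^2/5 + 35^2/4 + 53.5^2/5) - 3*18
     = 0.039216 * 1419.15 - 54
     = 1.652941.
Step 4: Ties present; correction factor C = 1 - 90/(17^3 - 17) = 0.981618. Corrected H = 1.652941 / 0.981618 = 1.683895.
Step 5: Under H0, H ~ chi^2(3); p-value = 0.640520.
Step 6: alpha = 0.1. fail to reject H0.

H = 1.6839, df = 3, p = 0.640520, fail to reject H0.


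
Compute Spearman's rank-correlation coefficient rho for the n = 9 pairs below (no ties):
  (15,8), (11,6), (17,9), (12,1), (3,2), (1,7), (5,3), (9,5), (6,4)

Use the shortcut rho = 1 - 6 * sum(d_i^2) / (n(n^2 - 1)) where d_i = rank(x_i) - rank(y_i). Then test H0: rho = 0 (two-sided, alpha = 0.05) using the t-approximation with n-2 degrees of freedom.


Step 1: Rank x and y separately (midranks; no ties here).
rank(x): 15->8, 11->6, 17->9, 12->7, 3->2, 1->1, 5->3, 9->5, 6->4
rank(y): 8->8, 6->6, 9->9, 1->1, 2->2, 7->7, 3->3, 5->5, 4->4
Step 2: d_i = R_x(i) - R_y(i); compute d_i^2.
  (8-8)^2=0, (6-6)^2=0, (9-9)^2=0, (7-1)^2=36, (2-2)^2=0, (1-7)^2=36, (3-3)^2=0, (5-5)^2=0, (4-4)^2=0
sum(d^2) = 72.
Step 3: rho = 1 - 6*72 / (9*(9^2 - 1)) = 1 - 432/720 = 0.400000.
Step 4: Under H0, t = rho * sqrt((n-2)/(1-rho^2)) = 1.1547 ~ t(7).
Step 5: Two-sided p-value from the t-distribution with 7 df = 0.286105.
Step 6: alpha = 0.05. fail to reject H0.

rho = 0.4000, p = 0.286105, fail to reject H0 at alpha = 0.05.


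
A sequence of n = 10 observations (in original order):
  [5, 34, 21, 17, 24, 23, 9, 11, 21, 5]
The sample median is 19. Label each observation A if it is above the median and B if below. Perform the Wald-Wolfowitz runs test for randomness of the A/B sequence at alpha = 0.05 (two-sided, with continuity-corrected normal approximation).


Step 1: Compute median = 19; label A = above, B = below.
Labels in order: BAABAABBAB  (n_A = 5, n_B = 5)
Step 2: Count runs R = 7.
Step 3: Under H0 (random ordering), E[R] = 2*n_A*n_B/(n_A+n_B) + 1 = 2*5*5/10 + 1 = 6.0000.
        Var[R] = 2*n_A*n_B*(2*n_A*n_B - n_A - n_B) / ((n_A+n_B)^2 * (n_A+n_B-1)) = 2000/900 = 2.2222.
        SD[R] = 1.4907.
Step 4: Continuity-corrected z = (R - 0.5 - E[R]) / SD[R] = (7 - 0.5 - 6.0000) / 1.4907 = 0.3354.
Step 5: Two-sided p-value via normal approximation = 2*(1 - Phi(|z|)) = 0.737316.
Step 6: alpha = 0.05. fail to reject H0.

R = 7, z = 0.3354, p = 0.737316, fail to reject H0.


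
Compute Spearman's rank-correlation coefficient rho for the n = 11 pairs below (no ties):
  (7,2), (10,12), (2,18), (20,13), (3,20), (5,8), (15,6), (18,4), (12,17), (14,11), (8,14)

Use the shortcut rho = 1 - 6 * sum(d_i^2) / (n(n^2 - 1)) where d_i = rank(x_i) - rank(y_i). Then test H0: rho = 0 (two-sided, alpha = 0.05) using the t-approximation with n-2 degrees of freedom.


Step 1: Rank x and y separately (midranks; no ties here).
rank(x): 7->4, 10->6, 2->1, 20->11, 3->2, 5->3, 15->9, 18->10, 12->7, 14->8, 8->5
rank(y): 2->1, 12->6, 18->10, 13->7, 20->11, 8->4, 6->3, 4->2, 17->9, 11->5, 14->8
Step 2: d_i = R_x(i) - R_y(i); compute d_i^2.
  (4-1)^2=9, (6-6)^2=0, (1-10)^2=81, (11-7)^2=16, (2-11)^2=81, (3-4)^2=1, (9-3)^2=36, (10-2)^2=64, (7-9)^2=4, (8-5)^2=9, (5-8)^2=9
sum(d^2) = 310.
Step 3: rho = 1 - 6*310 / (11*(11^2 - 1)) = 1 - 1860/1320 = -0.409091.
Step 4: Under H0, t = rho * sqrt((n-2)/(1-rho^2)) = -1.3450 ~ t(9).
Step 5: Two-sided p-value from the t-distribution with 9 df = 0.211545.
Step 6: alpha = 0.05. fail to reject H0.

rho = -0.4091, p = 0.211545, fail to reject H0 at alpha = 0.05.


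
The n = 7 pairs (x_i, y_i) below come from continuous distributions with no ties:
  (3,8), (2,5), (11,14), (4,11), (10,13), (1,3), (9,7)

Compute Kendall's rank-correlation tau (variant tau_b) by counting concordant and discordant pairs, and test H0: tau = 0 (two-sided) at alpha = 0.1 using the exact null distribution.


Step 1: Enumerate the 21 unordered pairs (i,j) with i<j and classify each by sign(x_j-x_i) * sign(y_j-y_i).
  (1,2):dx=-1,dy=-3->C; (1,3):dx=+8,dy=+6->C; (1,4):dx=+1,dy=+3->C; (1,5):dx=+7,dy=+5->C
  (1,6):dx=-2,dy=-5->C; (1,7):dx=+6,dy=-1->D; (2,3):dx=+9,dy=+9->C; (2,4):dx=+2,dy=+6->C
  (2,5):dx=+8,dy=+8->C; (2,6):dx=-1,dy=-2->C; (2,7):dx=+7,dy=+2->C; (3,4):dx=-7,dy=-3->C
  (3,5):dx=-1,dy=-1->C; (3,6):dx=-10,dy=-11->C; (3,7):dx=-2,dy=-7->C; (4,5):dx=+6,dy=+2->C
  (4,6):dx=-3,dy=-8->C; (4,7):dx=+5,dy=-4->D; (5,6):dx=-9,dy=-10->C; (5,7):dx=-1,dy=-6->C
  (6,7):dx=+8,dy=+4->C
Step 2: C = 19, D = 2, total pairs = 21.
Step 3: tau = (C - D)/(n(n-1)/2) = (19 - 2)/21 = 0.809524.
Step 4: Exact two-sided p-value (enumerate n! = 5040 permutations of y under H0): p = 0.010714.
Step 5: alpha = 0.1. reject H0.

tau_b = 0.8095 (C=19, D=2), p = 0.010714, reject H0.


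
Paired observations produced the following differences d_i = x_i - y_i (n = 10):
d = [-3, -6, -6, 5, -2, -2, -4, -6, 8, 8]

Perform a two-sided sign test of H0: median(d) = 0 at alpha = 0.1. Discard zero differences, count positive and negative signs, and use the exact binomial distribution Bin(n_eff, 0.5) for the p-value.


Step 1: Discard zero differences. Original n = 10; n_eff = number of nonzero differences = 10.
Nonzero differences (with sign): -3, -6, -6, +5, -2, -2, -4, -6, +8, +8
Step 2: Count signs: positive = 3, negative = 7.
Step 3: Under H0: P(positive) = 0.5, so the number of positives S ~ Bin(10, 0.5).
Step 4: Two-sided exact p-value = sum of Bin(10,0.5) probabilities at or below the observed probability = 0.343750.
Step 5: alpha = 0.1. fail to reject H0.

n_eff = 10, pos = 3, neg = 7, p = 0.343750, fail to reject H0.


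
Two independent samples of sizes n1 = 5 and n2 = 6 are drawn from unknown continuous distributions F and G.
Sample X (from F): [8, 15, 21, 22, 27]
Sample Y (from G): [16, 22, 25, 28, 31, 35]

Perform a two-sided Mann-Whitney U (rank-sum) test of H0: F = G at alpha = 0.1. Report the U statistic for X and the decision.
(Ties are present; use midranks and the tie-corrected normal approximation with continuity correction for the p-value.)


Step 1: Combine and sort all 11 observations; assign midranks.
sorted (value, group): (8,X), (15,X), (16,Y), (21,X), (22,X), (22,Y), (25,Y), (27,X), (28,Y), (31,Y), (35,Y)
ranks: 8->1, 15->2, 16->3, 21->4, 22->5.5, 22->5.5, 25->7, 27->8, 28->9, 31->10, 35->11
Step 2: Rank sum for X: R1 = 1 + 2 + 4 + 5.5 + 8 = 20.5.
Step 3: U_X = R1 - n1(n1+1)/2 = 20.5 - 5*6/2 = 20.5 - 15 = 5.5.
       U_Y = n1*n2 - U_X = 30 - 5.5 = 24.5.
Step 4: Ties are present, so use the tie-corrected normal approximation (with continuity correction) for the p-value.
Step 5: p-value = 0.099576; compare to alpha = 0.1. reject H0.

U_X = 5.5, p = 0.099576, reject H0 at alpha = 0.1.


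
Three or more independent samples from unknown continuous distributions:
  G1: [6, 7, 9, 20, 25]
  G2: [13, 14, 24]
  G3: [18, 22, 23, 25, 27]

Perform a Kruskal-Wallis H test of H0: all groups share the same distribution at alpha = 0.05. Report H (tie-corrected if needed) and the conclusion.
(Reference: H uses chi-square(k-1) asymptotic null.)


Step 1: Combine all N = 13 observations and assign midranks.
sorted (value, group, rank): (6,G1,1), (7,G1,2), (9,G1,3), (13,G2,4), (14,G2,5), (18,G3,6), (20,G1,7), (22,G3,8), (23,G3,9), (24,G2,10), (25,G1,11.5), (25,G3,11.5), (27,G3,13)
Step 2: Sum ranks within each group.
R_1 = 24.5 (n_1 = 5)
R_2 = 19 (n_2 = 3)
R_3 = 47.5 (n_3 = 5)
Step 3: H = 12/(N(N+1)) * sum(R_i^2/n_i) - 3(N+1)
     = 12/(13*14) * (24.5^2/5 + 19^2/3 + 47.5^2/5) - 3*14
     = 0.065934 * 691.633 - 42
     = 3.602198.
Step 4: Ties present; correction factor C = 1 - 6/(13^3 - 13) = 0.997253. Corrected H = 3.602198 / 0.997253 = 3.612121.
Step 5: Under H0, H ~ chi^2(2); p-value = 0.164300.
Step 6: alpha = 0.05. fail to reject H0.

H = 3.6121, df = 2, p = 0.164300, fail to reject H0.


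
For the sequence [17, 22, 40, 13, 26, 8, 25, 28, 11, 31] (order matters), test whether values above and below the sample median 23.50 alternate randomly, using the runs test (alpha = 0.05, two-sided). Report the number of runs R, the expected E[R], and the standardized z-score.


Step 1: Compute median = 23.50; label A = above, B = below.
Labels in order: BBABABAABA  (n_A = 5, n_B = 5)
Step 2: Count runs R = 8.
Step 3: Under H0 (random ordering), E[R] = 2*n_A*n_B/(n_A+n_B) + 1 = 2*5*5/10 + 1 = 6.0000.
        Var[R] = 2*n_A*n_B*(2*n_A*n_B - n_A - n_B) / ((n_A+n_B)^2 * (n_A+n_B-1)) = 2000/900 = 2.2222.
        SD[R] = 1.4907.
Step 4: Continuity-corrected z = (R - 0.5 - E[R]) / SD[R] = (8 - 0.5 - 6.0000) / 1.4907 = 1.0062.
Step 5: Two-sided p-value via normal approximation = 2*(1 - Phi(|z|)) = 0.314305.
Step 6: alpha = 0.05. fail to reject H0.

R = 8, z = 1.0062, p = 0.314305, fail to reject H0.


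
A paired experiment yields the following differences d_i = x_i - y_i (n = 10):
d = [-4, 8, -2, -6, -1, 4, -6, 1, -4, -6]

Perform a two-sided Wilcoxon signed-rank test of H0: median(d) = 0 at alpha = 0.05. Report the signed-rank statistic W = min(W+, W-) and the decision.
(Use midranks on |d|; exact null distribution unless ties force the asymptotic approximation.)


Step 1: Drop any zero differences (none here) and take |d_i|.
|d| = [4, 8, 2, 6, 1, 4, 6, 1, 4, 6]
Step 2: Midrank |d_i| (ties get averaged ranks).
ranks: |4|->5, |8|->10, |2|->3, |6|->8, |1|->1.5, |4|->5, |6|->8, |1|->1.5, |4|->5, |6|->8
Step 3: Attach original signs; sum ranks with positive sign and with negative sign.
W+ = 10 + 5 + 1.5 = 16.5
W- = 5 + 3 + 8 + 1.5 + 8 + 5 + 8 = 38.5
(Check: W+ + W- = 55 should equal n(n+1)/2 = 55.)
Step 4: Test statistic W = min(W+, W-) = 16.5.
Step 5: Ties in |d|, so use the tie-corrected normal approximation.
        E[W] = n(n+1)/4 = 10*11/4 = 27.5.
        Tie groups: |d|=1 (t=2), |d|=4 (t=3), |d|=6 (t=3); sum(t^3 - t) = 54.
        Var[W] = n(n+1)(2n+1)/24 - sum(t^3-t)/48 = 2310/24 - 54/48 = 95.125.
        z = (W - E[W]) / sqrt(Var[W]) = (16.5 - 27.5) / 9.7532 = -1.1278.
        Two-sided p = 2*Phi(z) = 0.259390.
Step 6: alpha = 0.05. fail to reject H0.

W+ = 16.5, W- = 38.5, W = min = 16.5, p = 0.259390, fail to reject H0.


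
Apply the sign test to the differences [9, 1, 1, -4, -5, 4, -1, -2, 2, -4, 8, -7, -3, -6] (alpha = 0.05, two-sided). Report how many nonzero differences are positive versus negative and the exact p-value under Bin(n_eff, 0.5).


Step 1: Discard zero differences. Original n = 14; n_eff = number of nonzero differences = 14.
Nonzero differences (with sign): +9, +1, +1, -4, -5, +4, -1, -2, +2, -4, +8, -7, -3, -6
Step 2: Count signs: positive = 6, negative = 8.
Step 3: Under H0: P(positive) = 0.5, so the number of positives S ~ Bin(14, 0.5).
Step 4: Two-sided exact p-value = sum of Bin(14,0.5) probabilities at or below the observed probability = 0.790527.
Step 5: alpha = 0.05. fail to reject H0.

n_eff = 14, pos = 6, neg = 8, p = 0.790527, fail to reject H0.


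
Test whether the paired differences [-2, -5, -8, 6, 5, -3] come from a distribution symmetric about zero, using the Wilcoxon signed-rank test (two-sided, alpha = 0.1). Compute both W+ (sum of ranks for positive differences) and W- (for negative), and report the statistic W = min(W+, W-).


Step 1: Drop any zero differences (none here) and take |d_i|.
|d| = [2, 5, 8, 6, 5, 3]
Step 2: Midrank |d_i| (ties get averaged ranks).
ranks: |2|->1, |5|->3.5, |8|->6, |6|->5, |5|->3.5, |3|->2
Step 3: Attach original signs; sum ranks with positive sign and with negative sign.
W+ = 5 + 3.5 = 8.5
W- = 1 + 3.5 + 6 + 2 = 12.5
(Check: W+ + W- = 21 should equal n(n+1)/2 = 21.)
Step 4: Test statistic W = min(W+, W-) = 8.5.
Step 5: Ties in |d|, so use the tie-corrected normal approximation.
        E[W] = n(n+1)/4 = 6*7/4 = 10.5.
        Tie groups: |d|=5 (t=2); sum(t^3 - t) = 6.
        Var[W] = n(n+1)(2n+1)/24 - sum(t^3-t)/48 = 546/24 - 6/48 = 22.625.
        z = (W - E[W]) / sqrt(Var[W]) = (8.5 - 10.5) / 4.7566 = -0.4205.
        Two-sided p = 2*Phi(z) = 0.674142.
Step 6: alpha = 0.1. fail to reject H0.

W+ = 8.5, W- = 12.5, W = min = 8.5, p = 0.674142, fail to reject H0.


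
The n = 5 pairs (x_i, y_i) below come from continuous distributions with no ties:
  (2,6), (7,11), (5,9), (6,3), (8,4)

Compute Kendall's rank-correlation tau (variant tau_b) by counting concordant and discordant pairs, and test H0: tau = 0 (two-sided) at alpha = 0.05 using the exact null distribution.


Step 1: Enumerate the 10 unordered pairs (i,j) with i<j and classify each by sign(x_j-x_i) * sign(y_j-y_i).
  (1,2):dx=+5,dy=+5->C; (1,3):dx=+3,dy=+3->C; (1,4):dx=+4,dy=-3->D; (1,5):dx=+6,dy=-2->D
  (2,3):dx=-2,dy=-2->C; (2,4):dx=-1,dy=-8->C; (2,5):dx=+1,dy=-7->D; (3,4):dx=+1,dy=-6->D
  (3,5):dx=+3,dy=-5->D; (4,5):dx=+2,dy=+1->C
Step 2: C = 5, D = 5, total pairs = 10.
Step 3: tau = (C - D)/(n(n-1)/2) = (5 - 5)/10 = 0.000000.
Step 4: Exact two-sided p-value (enumerate n! = 120 permutations of y under H0): p = 1.000000.
Step 5: alpha = 0.05. fail to reject H0.

tau_b = 0.0000 (C=5, D=5), p = 1.000000, fail to reject H0.


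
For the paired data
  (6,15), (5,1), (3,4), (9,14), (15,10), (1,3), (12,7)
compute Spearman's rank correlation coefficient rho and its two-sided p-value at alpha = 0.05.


Step 1: Rank x and y separately (midranks; no ties here).
rank(x): 6->4, 5->3, 3->2, 9->5, 15->7, 1->1, 12->6
rank(y): 15->7, 1->1, 4->3, 14->6, 10->5, 3->2, 7->4
Step 2: d_i = R_x(i) - R_y(i); compute d_i^2.
  (4-7)^2=9, (3-1)^2=4, (2-3)^2=1, (5-6)^2=1, (7-5)^2=4, (1-2)^2=1, (6-4)^2=4
sum(d^2) = 24.
Step 3: rho = 1 - 6*24 / (7*(7^2 - 1)) = 1 - 144/336 = 0.571429.
Step 4: Under H0, t = rho * sqrt((n-2)/(1-rho^2)) = 1.5570 ~ t(5).
Step 5: Two-sided p-value from the t-distribution with 5 df = 0.180202.
Step 6: alpha = 0.05. fail to reject H0.

rho = 0.5714, p = 0.180202, fail to reject H0 at alpha = 0.05.


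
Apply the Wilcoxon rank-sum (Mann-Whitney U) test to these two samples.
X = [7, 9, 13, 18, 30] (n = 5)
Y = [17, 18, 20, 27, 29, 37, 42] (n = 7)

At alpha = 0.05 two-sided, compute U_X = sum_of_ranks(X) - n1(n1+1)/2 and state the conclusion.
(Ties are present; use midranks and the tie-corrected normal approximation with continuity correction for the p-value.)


Step 1: Combine and sort all 12 observations; assign midranks.
sorted (value, group): (7,X), (9,X), (13,X), (17,Y), (18,X), (18,Y), (20,Y), (27,Y), (29,Y), (30,X), (37,Y), (42,Y)
ranks: 7->1, 9->2, 13->3, 17->4, 18->5.5, 18->5.5, 20->7, 27->8, 29->9, 30->10, 37->11, 42->12
Step 2: Rank sum for X: R1 = 1 + 2 + 3 + 5.5 + 10 = 21.5.
Step 3: U_X = R1 - n1(n1+1)/2 = 21.5 - 5*6/2 = 21.5 - 15 = 6.5.
       U_Y = n1*n2 - U_X = 35 - 6.5 = 28.5.
Step 4: Ties are present, so use the tie-corrected normal approximation (with continuity correction) for the p-value.
Step 5: p-value = 0.087602; compare to alpha = 0.05. fail to reject H0.

U_X = 6.5, p = 0.087602, fail to reject H0 at alpha = 0.05.


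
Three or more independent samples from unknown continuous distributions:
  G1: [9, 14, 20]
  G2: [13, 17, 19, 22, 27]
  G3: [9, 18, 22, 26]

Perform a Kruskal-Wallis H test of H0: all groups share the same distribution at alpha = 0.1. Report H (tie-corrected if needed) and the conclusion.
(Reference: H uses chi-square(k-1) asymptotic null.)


Step 1: Combine all N = 12 observations and assign midranks.
sorted (value, group, rank): (9,G1,1.5), (9,G3,1.5), (13,G2,3), (14,G1,4), (17,G2,5), (18,G3,6), (19,G2,7), (20,G1,8), (22,G2,9.5), (22,G3,9.5), (26,G3,11), (27,G2,12)
Step 2: Sum ranks within each group.
R_1 = 13.5 (n_1 = 3)
R_2 = 36.5 (n_2 = 5)
R_3 = 28 (n_3 = 4)
Step 3: H = 12/(N(N+1)) * sum(R_i^2/n_i) - 3(N+1)
     = 12/(12*13) * (13.5^2/3 + 36.5^2/5 + 28^2/4) - 3*13
     = 0.076923 * 523.2 - 39
     = 1.246154.
Step 4: Ties present; correction factor C = 1 - 12/(12^3 - 12) = 0.993007. Corrected H = 1.246154 / 0.993007 = 1.254930.
Step 5: Under H0, H ~ chi^2(2); p-value = 0.533944.
Step 6: alpha = 0.1. fail to reject H0.

H = 1.2549, df = 2, p = 0.533944, fail to reject H0.


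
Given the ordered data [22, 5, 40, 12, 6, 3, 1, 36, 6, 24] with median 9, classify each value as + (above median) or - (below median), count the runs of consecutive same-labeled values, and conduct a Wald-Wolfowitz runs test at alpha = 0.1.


Step 1: Compute median = 9; label A = above, B = below.
Labels in order: ABAABBBABA  (n_A = 5, n_B = 5)
Step 2: Count runs R = 7.
Step 3: Under H0 (random ordering), E[R] = 2*n_A*n_B/(n_A+n_B) + 1 = 2*5*5/10 + 1 = 6.0000.
        Var[R] = 2*n_A*n_B*(2*n_A*n_B - n_A - n_B) / ((n_A+n_B)^2 * (n_A+n_B-1)) = 2000/900 = 2.2222.
        SD[R] = 1.4907.
Step 4: Continuity-corrected z = (R - 0.5 - E[R]) / SD[R] = (7 - 0.5 - 6.0000) / 1.4907 = 0.3354.
Step 5: Two-sided p-value via normal approximation = 2*(1 - Phi(|z|)) = 0.737316.
Step 6: alpha = 0.1. fail to reject H0.

R = 7, z = 0.3354, p = 0.737316, fail to reject H0.


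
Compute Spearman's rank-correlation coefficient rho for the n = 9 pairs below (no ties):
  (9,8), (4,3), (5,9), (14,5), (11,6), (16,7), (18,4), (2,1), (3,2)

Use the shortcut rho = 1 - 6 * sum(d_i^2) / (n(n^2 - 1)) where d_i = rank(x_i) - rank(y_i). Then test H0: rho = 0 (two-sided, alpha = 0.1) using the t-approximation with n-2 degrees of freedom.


Step 1: Rank x and y separately (midranks; no ties here).
rank(x): 9->5, 4->3, 5->4, 14->7, 11->6, 16->8, 18->9, 2->1, 3->2
rank(y): 8->8, 3->3, 9->9, 5->5, 6->6, 7->7, 4->4, 1->1, 2->2
Step 2: d_i = R_x(i) - R_y(i); compute d_i^2.
  (5-8)^2=9, (3-3)^2=0, (4-9)^2=25, (7-5)^2=4, (6-6)^2=0, (8-7)^2=1, (9-4)^2=25, (1-1)^2=0, (2-2)^2=0
sum(d^2) = 64.
Step 3: rho = 1 - 6*64 / (9*(9^2 - 1)) = 1 - 384/720 = 0.466667.
Step 4: Under H0, t = rho * sqrt((n-2)/(1-rho^2)) = 1.3960 ~ t(7).
Step 5: Two-sided p-value from the t-distribution with 7 df = 0.205386.
Step 6: alpha = 0.1. fail to reject H0.

rho = 0.4667, p = 0.205386, fail to reject H0 at alpha = 0.1.


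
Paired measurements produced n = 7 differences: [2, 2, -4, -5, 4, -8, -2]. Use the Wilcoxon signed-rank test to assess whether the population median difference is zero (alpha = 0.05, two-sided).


Step 1: Drop any zero differences (none here) and take |d_i|.
|d| = [2, 2, 4, 5, 4, 8, 2]
Step 2: Midrank |d_i| (ties get averaged ranks).
ranks: |2|->2, |2|->2, |4|->4.5, |5|->6, |4|->4.5, |8|->7, |2|->2
Step 3: Attach original signs; sum ranks with positive sign and with negative sign.
W+ = 2 + 2 + 4.5 = 8.5
W- = 4.5 + 6 + 7 + 2 = 19.5
(Check: W+ + W- = 28 should equal n(n+1)/2 = 28.)
Step 4: Test statistic W = min(W+, W-) = 8.5.
Step 5: Ties in |d|, so use the tie-corrected normal approximation.
        E[W] = n(n+1)/4 = 7*8/4 = 14.
        Tie groups: |d|=2 (t=3), |d|=4 (t=2); sum(t^3 - t) = 30.
        Var[W] = n(n+1)(2n+1)/24 - sum(t^3-t)/48 = 840/24 - 30/48 = 34.375.
        z = (W - E[W]) / sqrt(Var[W]) = (8.5 - 14) / 5.8630 = -0.9381.
        Two-sided p = 2*Phi(z) = 0.348202.
Step 6: alpha = 0.05. fail to reject H0.

W+ = 8.5, W- = 19.5, W = min = 8.5, p = 0.348202, fail to reject H0.


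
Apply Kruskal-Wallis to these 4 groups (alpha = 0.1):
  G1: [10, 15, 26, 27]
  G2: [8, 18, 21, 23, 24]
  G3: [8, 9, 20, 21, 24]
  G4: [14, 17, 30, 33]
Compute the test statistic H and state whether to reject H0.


Step 1: Combine all N = 18 observations and assign midranks.
sorted (value, group, rank): (8,G2,1.5), (8,G3,1.5), (9,G3,3), (10,G1,4), (14,G4,5), (15,G1,6), (17,G4,7), (18,G2,8), (20,G3,9), (21,G2,10.5), (21,G3,10.5), (23,G2,12), (24,G2,13.5), (24,G3,13.5), (26,G1,15), (27,G1,16), (30,G4,17), (33,G4,18)
Step 2: Sum ranks within each group.
R_1 = 41 (n_1 = 4)
R_2 = 45.5 (n_2 = 5)
R_3 = 37.5 (n_3 = 5)
R_4 = 47 (n_4 = 4)
Step 3: H = 12/(N(N+1)) * sum(R_i^2/n_i) - 3(N+1)
     = 12/(18*19) * (41^2/4 + 45.5^2/5 + 37.5^2/5 + 47^2/4) - 3*19
     = 0.035088 * 1667.8 - 57
     = 1.519298.
Step 4: Ties present; correction factor C = 1 - 18/(18^3 - 18) = 0.996904. Corrected H = 1.519298 / 0.996904 = 1.524017.
Step 5: Under H0, H ~ chi^2(3); p-value = 0.676739.
Step 6: alpha = 0.1. fail to reject H0.

H = 1.5240, df = 3, p = 0.676739, fail to reject H0.


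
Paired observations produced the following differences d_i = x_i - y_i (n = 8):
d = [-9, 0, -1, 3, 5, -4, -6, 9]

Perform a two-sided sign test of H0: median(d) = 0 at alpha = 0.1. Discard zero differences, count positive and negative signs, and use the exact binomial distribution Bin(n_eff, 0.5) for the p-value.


Step 1: Discard zero differences. Original n = 8; n_eff = number of nonzero differences = 7.
Nonzero differences (with sign): -9, -1, +3, +5, -4, -6, +9
Step 2: Count signs: positive = 3, negative = 4.
Step 3: Under H0: P(positive) = 0.5, so the number of positives S ~ Bin(7, 0.5).
Step 4: Two-sided exact p-value = sum of Bin(7,0.5) probabilities at or below the observed probability = 1.000000.
Step 5: alpha = 0.1. fail to reject H0.

n_eff = 7, pos = 3, neg = 4, p = 1.000000, fail to reject H0.


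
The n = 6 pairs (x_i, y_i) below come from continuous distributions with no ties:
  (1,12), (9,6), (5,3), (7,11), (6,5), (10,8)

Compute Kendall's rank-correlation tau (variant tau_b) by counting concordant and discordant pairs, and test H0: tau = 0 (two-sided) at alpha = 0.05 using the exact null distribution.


Step 1: Enumerate the 15 unordered pairs (i,j) with i<j and classify each by sign(x_j-x_i) * sign(y_j-y_i).
  (1,2):dx=+8,dy=-6->D; (1,3):dx=+4,dy=-9->D; (1,4):dx=+6,dy=-1->D; (1,5):dx=+5,dy=-7->D
  (1,6):dx=+9,dy=-4->D; (2,3):dx=-4,dy=-3->C; (2,4):dx=-2,dy=+5->D; (2,5):dx=-3,dy=-1->C
  (2,6):dx=+1,dy=+2->C; (3,4):dx=+2,dy=+8->C; (3,5):dx=+1,dy=+2->C; (3,6):dx=+5,dy=+5->C
  (4,5):dx=-1,dy=-6->C; (4,6):dx=+3,dy=-3->D; (5,6):dx=+4,dy=+3->C
Step 2: C = 8, D = 7, total pairs = 15.
Step 3: tau = (C - D)/(n(n-1)/2) = (8 - 7)/15 = 0.066667.
Step 4: Exact two-sided p-value (enumerate n! = 720 permutations of y under H0): p = 1.000000.
Step 5: alpha = 0.05. fail to reject H0.

tau_b = 0.0667 (C=8, D=7), p = 1.000000, fail to reject H0.


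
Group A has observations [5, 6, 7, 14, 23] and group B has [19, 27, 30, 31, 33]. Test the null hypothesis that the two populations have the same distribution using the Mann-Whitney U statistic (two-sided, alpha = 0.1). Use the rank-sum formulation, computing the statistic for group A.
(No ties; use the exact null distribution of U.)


Step 1: Combine and sort all 10 observations; assign midranks.
sorted (value, group): (5,X), (6,X), (7,X), (14,X), (19,Y), (23,X), (27,Y), (30,Y), (31,Y), (33,Y)
ranks: 5->1, 6->2, 7->3, 14->4, 19->5, 23->6, 27->7, 30->8, 31->9, 33->10
Step 2: Rank sum for X: R1 = 1 + 2 + 3 + 4 + 6 = 16.
Step 3: U_X = R1 - n1(n1+1)/2 = 16 - 5*6/2 = 16 - 15 = 1.
       U_Y = n1*n2 - U_X = 25 - 1 = 24.
Step 4: No ties, so the exact null distribution of U (based on enumerating the C(10,5) = 252 equally likely rank assignments) gives the two-sided p-value.
Step 5: p-value = 0.015873; compare to alpha = 0.1. reject H0.

U_X = 1, p = 0.015873, reject H0 at alpha = 0.1.


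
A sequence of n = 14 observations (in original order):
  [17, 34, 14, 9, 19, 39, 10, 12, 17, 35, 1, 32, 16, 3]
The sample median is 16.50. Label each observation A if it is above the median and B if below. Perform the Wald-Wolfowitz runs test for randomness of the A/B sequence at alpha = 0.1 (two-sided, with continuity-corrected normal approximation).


Step 1: Compute median = 16.50; label A = above, B = below.
Labels in order: AABBAABBAABABB  (n_A = 7, n_B = 7)
Step 2: Count runs R = 8.
Step 3: Under H0 (random ordering), E[R] = 2*n_A*n_B/(n_A+n_B) + 1 = 2*7*7/14 + 1 = 8.0000.
        Var[R] = 2*n_A*n_B*(2*n_A*n_B - n_A - n_B) / ((n_A+n_B)^2 * (n_A+n_B-1)) = 8232/2548 = 3.2308.
        SD[R] = 1.7974.
Step 4: R = E[R], so z = 0 with no continuity correction.
Step 5: Two-sided p-value via normal approximation = 2*(1 - Phi(|z|)) = 1.000000.
Step 6: alpha = 0.1. fail to reject H0.

R = 8, z = 0.0000, p = 1.000000, fail to reject H0.


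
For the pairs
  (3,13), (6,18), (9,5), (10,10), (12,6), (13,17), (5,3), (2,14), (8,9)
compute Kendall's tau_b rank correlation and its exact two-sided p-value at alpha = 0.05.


Step 1: Enumerate the 36 unordered pairs (i,j) with i<j and classify each by sign(x_j-x_i) * sign(y_j-y_i).
  (1,2):dx=+3,dy=+5->C; (1,3):dx=+6,dy=-8->D; (1,4):dx=+7,dy=-3->D; (1,5):dx=+9,dy=-7->D
  (1,6):dx=+10,dy=+4->C; (1,7):dx=+2,dy=-10->D; (1,8):dx=-1,dy=+1->D; (1,9):dx=+5,dy=-4->D
  (2,3):dx=+3,dy=-13->D; (2,4):dx=+4,dy=-8->D; (2,5):dx=+6,dy=-12->D; (2,6):dx=+7,dy=-1->D
  (2,7):dx=-1,dy=-15->C; (2,8):dx=-4,dy=-4->C; (2,9):dx=+2,dy=-9->D; (3,4):dx=+1,dy=+5->C
  (3,5):dx=+3,dy=+1->C; (3,6):dx=+4,dy=+12->C; (3,7):dx=-4,dy=-2->C; (3,8):dx=-7,dy=+9->D
  (3,9):dx=-1,dy=+4->D; (4,5):dx=+2,dy=-4->D; (4,6):dx=+3,dy=+7->C; (4,7):dx=-5,dy=-7->C
  (4,8):dx=-8,dy=+4->D; (4,9):dx=-2,dy=-1->C; (5,6):dx=+1,dy=+11->C; (5,7):dx=-7,dy=-3->C
  (5,8):dx=-10,dy=+8->D; (5,9):dx=-4,dy=+3->D; (6,7):dx=-8,dy=-14->C; (6,8):dx=-11,dy=-3->C
  (6,9):dx=-5,dy=-8->C; (7,8):dx=-3,dy=+11->D; (7,9):dx=+3,dy=+6->C; (8,9):dx=+6,dy=-5->D
Step 2: C = 17, D = 19, total pairs = 36.
Step 3: tau = (C - D)/(n(n-1)/2) = (17 - 19)/36 = -0.055556.
Step 4: Exact two-sided p-value (enumerate n! = 362880 permutations of y under H0): p = 0.919455.
Step 5: alpha = 0.05. fail to reject H0.

tau_b = -0.0556 (C=17, D=19), p = 0.919455, fail to reject H0.


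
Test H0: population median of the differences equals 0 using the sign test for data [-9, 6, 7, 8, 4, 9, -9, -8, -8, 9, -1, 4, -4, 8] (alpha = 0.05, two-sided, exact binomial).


Step 1: Discard zero differences. Original n = 14; n_eff = number of nonzero differences = 14.
Nonzero differences (with sign): -9, +6, +7, +8, +4, +9, -9, -8, -8, +9, -1, +4, -4, +8
Step 2: Count signs: positive = 8, negative = 6.
Step 3: Under H0: P(positive) = 0.5, so the number of positives S ~ Bin(14, 0.5).
Step 4: Two-sided exact p-value = sum of Bin(14,0.5) probabilities at or below the observed probability = 0.790527.
Step 5: alpha = 0.05. fail to reject H0.

n_eff = 14, pos = 8, neg = 6, p = 0.790527, fail to reject H0.


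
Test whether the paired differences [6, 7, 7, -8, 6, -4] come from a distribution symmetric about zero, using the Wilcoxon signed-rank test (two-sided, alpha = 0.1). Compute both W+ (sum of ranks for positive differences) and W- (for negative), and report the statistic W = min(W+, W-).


Step 1: Drop any zero differences (none here) and take |d_i|.
|d| = [6, 7, 7, 8, 6, 4]
Step 2: Midrank |d_i| (ties get averaged ranks).
ranks: |6|->2.5, |7|->4.5, |7|->4.5, |8|->6, |6|->2.5, |4|->1
Step 3: Attach original signs; sum ranks with positive sign and with negative sign.
W+ = 2.5 + 4.5 + 4.5 + 2.5 = 14
W- = 6 + 1 = 7
(Check: W+ + W- = 21 should equal n(n+1)/2 = 21.)
Step 4: Test statistic W = min(W+, W-) = 7.
Step 5: Ties in |d|, so use the tie-corrected normal approximation.
        E[W] = n(n+1)/4 = 6*7/4 = 10.5.
        Tie groups: |d|=6 (t=2), |d|=7 (t=2); sum(t^3 - t) = 12.
        Var[W] = n(n+1)(2n+1)/24 - sum(t^3-t)/48 = 546/24 - 12/48 = 22.5.
        z = (W - E[W]) / sqrt(Var[W]) = (7 - 10.5) / 4.7434 = -0.7379.
        Two-sided p = 2*Phi(z) = 0.460597.
Step 6: alpha = 0.1. fail to reject H0.

W+ = 14, W- = 7, W = min = 7, p = 0.460597, fail to reject H0.


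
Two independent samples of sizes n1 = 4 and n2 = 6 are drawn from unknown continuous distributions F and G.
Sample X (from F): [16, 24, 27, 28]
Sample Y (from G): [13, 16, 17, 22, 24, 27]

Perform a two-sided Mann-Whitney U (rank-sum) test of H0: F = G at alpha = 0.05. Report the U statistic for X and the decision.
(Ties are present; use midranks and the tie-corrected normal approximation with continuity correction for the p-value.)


Step 1: Combine and sort all 10 observations; assign midranks.
sorted (value, group): (13,Y), (16,X), (16,Y), (17,Y), (22,Y), (24,X), (24,Y), (27,X), (27,Y), (28,X)
ranks: 13->1, 16->2.5, 16->2.5, 17->4, 22->5, 24->6.5, 24->6.5, 27->8.5, 27->8.5, 28->10
Step 2: Rank sum for X: R1 = 2.5 + 6.5 + 8.5 + 10 = 27.5.
Step 3: U_X = R1 - n1(n1+1)/2 = 27.5 - 4*5/2 = 27.5 - 10 = 17.5.
       U_Y = n1*n2 - U_X = 24 - 17.5 = 6.5.
Step 4: Ties are present, so use the tie-corrected normal approximation (with continuity correction) for the p-value.
Step 5: p-value = 0.282004; compare to alpha = 0.05. fail to reject H0.

U_X = 17.5, p = 0.282004, fail to reject H0 at alpha = 0.05.


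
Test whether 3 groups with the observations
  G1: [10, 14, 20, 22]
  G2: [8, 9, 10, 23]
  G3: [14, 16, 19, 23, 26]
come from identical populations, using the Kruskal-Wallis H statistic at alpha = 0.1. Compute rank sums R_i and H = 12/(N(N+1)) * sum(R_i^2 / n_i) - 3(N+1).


Step 1: Combine all N = 13 observations and assign midranks.
sorted (value, group, rank): (8,G2,1), (9,G2,2), (10,G1,3.5), (10,G2,3.5), (14,G1,5.5), (14,G3,5.5), (16,G3,7), (19,G3,8), (20,G1,9), (22,G1,10), (23,G2,11.5), (23,G3,11.5), (26,G3,13)
Step 2: Sum ranks within each group.
R_1 = 28 (n_1 = 4)
R_2 = 18 (n_2 = 4)
R_3 = 45 (n_3 = 5)
Step 3: H = 12/(N(N+1)) * sum(R_i^2/n_i) - 3(N+1)
     = 12/(13*14) * (28^2/4 + 18^2/4 + 45^2/5) - 3*14
     = 0.065934 * 682 - 42
     = 2.967033.
Step 4: Ties present; correction factor C = 1 - 18/(13^3 - 13) = 0.991758. Corrected H = 2.967033 / 0.991758 = 2.991690.
Step 5: Under H0, H ~ chi^2(2); p-value = 0.224059.
Step 6: alpha = 0.1. fail to reject H0.

H = 2.9917, df = 2, p = 0.224059, fail to reject H0.


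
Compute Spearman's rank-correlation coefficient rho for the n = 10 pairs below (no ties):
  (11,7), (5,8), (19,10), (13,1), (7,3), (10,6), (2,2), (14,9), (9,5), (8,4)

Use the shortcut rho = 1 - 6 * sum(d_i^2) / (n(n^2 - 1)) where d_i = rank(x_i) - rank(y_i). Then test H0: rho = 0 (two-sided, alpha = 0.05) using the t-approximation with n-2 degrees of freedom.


Step 1: Rank x and y separately (midranks; no ties here).
rank(x): 11->7, 5->2, 19->10, 13->8, 7->3, 10->6, 2->1, 14->9, 9->5, 8->4
rank(y): 7->7, 8->8, 10->10, 1->1, 3->3, 6->6, 2->2, 9->9, 5->5, 4->4
Step 2: d_i = R_x(i) - R_y(i); compute d_i^2.
  (7-7)^2=0, (2-8)^2=36, (10-10)^2=0, (8-1)^2=49, (3-3)^2=0, (6-6)^2=0, (1-2)^2=1, (9-9)^2=0, (5-5)^2=0, (4-4)^2=0
sum(d^2) = 86.
Step 3: rho = 1 - 6*86 / (10*(10^2 - 1)) = 1 - 516/990 = 0.478788.
Step 4: Under H0, t = rho * sqrt((n-2)/(1-rho^2)) = 1.5425 ~ t(8).
Step 5: Two-sided p-value from the t-distribution with 8 df = 0.161523.
Step 6: alpha = 0.05. fail to reject H0.

rho = 0.4788, p = 0.161523, fail to reject H0 at alpha = 0.05.


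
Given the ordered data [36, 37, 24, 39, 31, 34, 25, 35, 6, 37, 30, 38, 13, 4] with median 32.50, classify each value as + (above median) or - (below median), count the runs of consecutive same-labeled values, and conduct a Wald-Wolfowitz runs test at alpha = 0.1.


Step 1: Compute median = 32.50; label A = above, B = below.
Labels in order: AABABABABABABB  (n_A = 7, n_B = 7)
Step 2: Count runs R = 12.
Step 3: Under H0 (random ordering), E[R] = 2*n_A*n_B/(n_A+n_B) + 1 = 2*7*7/14 + 1 = 8.0000.
        Var[R] = 2*n_A*n_B*(2*n_A*n_B - n_A - n_B) / ((n_A+n_B)^2 * (n_A+n_B-1)) = 8232/2548 = 3.2308.
        SD[R] = 1.7974.
Step 4: Continuity-corrected z = (R - 0.5 - E[R]) / SD[R] = (12 - 0.5 - 8.0000) / 1.7974 = 1.9472.
Step 5: Two-sided p-value via normal approximation = 2*(1 - Phi(|z|)) = 0.051508.
Step 6: alpha = 0.1. reject H0.

R = 12, z = 1.9472, p = 0.051508, reject H0.


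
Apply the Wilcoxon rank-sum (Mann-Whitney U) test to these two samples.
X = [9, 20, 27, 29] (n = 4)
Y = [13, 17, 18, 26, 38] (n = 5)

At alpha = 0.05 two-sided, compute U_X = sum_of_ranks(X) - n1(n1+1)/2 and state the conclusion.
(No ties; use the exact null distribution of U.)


Step 1: Combine and sort all 9 observations; assign midranks.
sorted (value, group): (9,X), (13,Y), (17,Y), (18,Y), (20,X), (26,Y), (27,X), (29,X), (38,Y)
ranks: 9->1, 13->2, 17->3, 18->4, 20->5, 26->6, 27->7, 29->8, 38->9
Step 2: Rank sum for X: R1 = 1 + 5 + 7 + 8 = 21.
Step 3: U_X = R1 - n1(n1+1)/2 = 21 - 4*5/2 = 21 - 10 = 11.
       U_Y = n1*n2 - U_X = 20 - 11 = 9.
Step 4: No ties, so the exact null distribution of U (based on enumerating the C(9,4) = 126 equally likely rank assignments) gives the two-sided p-value.
Step 5: p-value = 0.904762; compare to alpha = 0.05. fail to reject H0.

U_X = 11, p = 0.904762, fail to reject H0 at alpha = 0.05.


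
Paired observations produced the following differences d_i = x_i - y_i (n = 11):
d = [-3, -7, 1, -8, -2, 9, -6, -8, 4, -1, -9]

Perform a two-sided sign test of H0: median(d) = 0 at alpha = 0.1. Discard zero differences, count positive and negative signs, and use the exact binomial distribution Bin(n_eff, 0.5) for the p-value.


Step 1: Discard zero differences. Original n = 11; n_eff = number of nonzero differences = 11.
Nonzero differences (with sign): -3, -7, +1, -8, -2, +9, -6, -8, +4, -1, -9
Step 2: Count signs: positive = 3, negative = 8.
Step 3: Under H0: P(positive) = 0.5, so the number of positives S ~ Bin(11, 0.5).
Step 4: Two-sided exact p-value = sum of Bin(11,0.5) probabilities at or below the observed probability = 0.226562.
Step 5: alpha = 0.1. fail to reject H0.

n_eff = 11, pos = 3, neg = 8, p = 0.226562, fail to reject H0.


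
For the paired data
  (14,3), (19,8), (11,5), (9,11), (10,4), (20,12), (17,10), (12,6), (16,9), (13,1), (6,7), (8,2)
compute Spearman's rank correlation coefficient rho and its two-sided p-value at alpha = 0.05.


Step 1: Rank x and y separately (midranks; no ties here).
rank(x): 14->8, 19->11, 11->5, 9->3, 10->4, 20->12, 17->10, 12->6, 16->9, 13->7, 6->1, 8->2
rank(y): 3->3, 8->8, 5->5, 11->11, 4->4, 12->12, 10->10, 6->6, 9->9, 1->1, 7->7, 2->2
Step 2: d_i = R_x(i) - R_y(i); compute d_i^2.
  (8-3)^2=25, (11-8)^2=9, (5-5)^2=0, (3-11)^2=64, (4-4)^2=0, (12-12)^2=0, (10-10)^2=0, (6-6)^2=0, (9-9)^2=0, (7-1)^2=36, (1-7)^2=36, (2-2)^2=0
sum(d^2) = 170.
Step 3: rho = 1 - 6*170 / (12*(12^2 - 1)) = 1 - 1020/1716 = 0.405594.
Step 4: Under H0, t = rho * sqrt((n-2)/(1-rho^2)) = 1.4032 ~ t(10).
Step 5: Two-sided p-value from the t-distribution with 10 df = 0.190836.
Step 6: alpha = 0.05. fail to reject H0.

rho = 0.4056, p = 0.190836, fail to reject H0 at alpha = 0.05.


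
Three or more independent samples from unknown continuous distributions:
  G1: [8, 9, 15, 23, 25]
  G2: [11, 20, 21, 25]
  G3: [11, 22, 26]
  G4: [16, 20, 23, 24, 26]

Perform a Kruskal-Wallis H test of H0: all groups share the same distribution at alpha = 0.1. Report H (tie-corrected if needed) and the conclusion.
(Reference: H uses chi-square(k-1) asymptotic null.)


Step 1: Combine all N = 17 observations and assign midranks.
sorted (value, group, rank): (8,G1,1), (9,G1,2), (11,G2,3.5), (11,G3,3.5), (15,G1,5), (16,G4,6), (20,G2,7.5), (20,G4,7.5), (21,G2,9), (22,G3,10), (23,G1,11.5), (23,G4,11.5), (24,G4,13), (25,G1,14.5), (25,G2,14.5), (26,G3,16.5), (26,G4,16.5)
Step 2: Sum ranks within each group.
R_1 = 34 (n_1 = 5)
R_2 = 34.5 (n_2 = 4)
R_3 = 30 (n_3 = 3)
R_4 = 54.5 (n_4 = 5)
Step 3: H = 12/(N(N+1)) * sum(R_i^2/n_i) - 3(N+1)
     = 12/(17*18) * (34^2/5 + 34.5^2/4 + 30^2/3 + 54.5^2/5) - 3*18
     = 0.039216 * 1422.81 - 54
     = 1.796569.
Step 4: Ties present; correction factor C = 1 - 30/(17^3 - 17) = 0.993873. Corrected H = 1.796569 / 0.993873 = 1.807645.
Step 5: Under H0, H ~ chi^2(3); p-value = 0.613273.
Step 6: alpha = 0.1. fail to reject H0.

H = 1.8076, df = 3, p = 0.613273, fail to reject H0.


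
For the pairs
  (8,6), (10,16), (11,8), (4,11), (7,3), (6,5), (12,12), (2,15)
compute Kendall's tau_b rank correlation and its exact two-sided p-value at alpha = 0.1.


Step 1: Enumerate the 28 unordered pairs (i,j) with i<j and classify each by sign(x_j-x_i) * sign(y_j-y_i).
  (1,2):dx=+2,dy=+10->C; (1,3):dx=+3,dy=+2->C; (1,4):dx=-4,dy=+5->D; (1,5):dx=-1,dy=-3->C
  (1,6):dx=-2,dy=-1->C; (1,7):dx=+4,dy=+6->C; (1,8):dx=-6,dy=+9->D; (2,3):dx=+1,dy=-8->D
  (2,4):dx=-6,dy=-5->C; (2,5):dx=-3,dy=-13->C; (2,6):dx=-4,dy=-11->C; (2,7):dx=+2,dy=-4->D
  (2,8):dx=-8,dy=-1->C; (3,4):dx=-7,dy=+3->D; (3,5):dx=-4,dy=-5->C; (3,6):dx=-5,dy=-3->C
  (3,7):dx=+1,dy=+4->C; (3,8):dx=-9,dy=+7->D; (4,5):dx=+3,dy=-8->D; (4,6):dx=+2,dy=-6->D
  (4,7):dx=+8,dy=+1->C; (4,8):dx=-2,dy=+4->D; (5,6):dx=-1,dy=+2->D; (5,7):dx=+5,dy=+9->C
  (5,8):dx=-5,dy=+12->D; (6,7):dx=+6,dy=+7->C; (6,8):dx=-4,dy=+10->D; (7,8):dx=-10,dy=+3->D
Step 2: C = 15, D = 13, total pairs = 28.
Step 3: tau = (C - D)/(n(n-1)/2) = (15 - 13)/28 = 0.071429.
Step 4: Exact two-sided p-value (enumerate n! = 40320 permutations of y under H0): p = 0.904861.
Step 5: alpha = 0.1. fail to reject H0.

tau_b = 0.0714 (C=15, D=13), p = 0.904861, fail to reject H0.


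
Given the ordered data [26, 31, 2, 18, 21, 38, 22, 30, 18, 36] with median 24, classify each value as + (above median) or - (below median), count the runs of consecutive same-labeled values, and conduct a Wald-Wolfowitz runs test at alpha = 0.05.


Step 1: Compute median = 24; label A = above, B = below.
Labels in order: AABBBABABA  (n_A = 5, n_B = 5)
Step 2: Count runs R = 7.
Step 3: Under H0 (random ordering), E[R] = 2*n_A*n_B/(n_A+n_B) + 1 = 2*5*5/10 + 1 = 6.0000.
        Var[R] = 2*n_A*n_B*(2*n_A*n_B - n_A - n_B) / ((n_A+n_B)^2 * (n_A+n_B-1)) = 2000/900 = 2.2222.
        SD[R] = 1.4907.
Step 4: Continuity-corrected z = (R - 0.5 - E[R]) / SD[R] = (7 - 0.5 - 6.0000) / 1.4907 = 0.3354.
Step 5: Two-sided p-value via normal approximation = 2*(1 - Phi(|z|)) = 0.737316.
Step 6: alpha = 0.05. fail to reject H0.

R = 7, z = 0.3354, p = 0.737316, fail to reject H0.


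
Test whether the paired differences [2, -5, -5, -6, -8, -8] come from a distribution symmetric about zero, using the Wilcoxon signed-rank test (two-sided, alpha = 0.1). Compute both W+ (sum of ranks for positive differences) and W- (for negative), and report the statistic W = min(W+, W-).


Step 1: Drop any zero differences (none here) and take |d_i|.
|d| = [2, 5, 5, 6, 8, 8]
Step 2: Midrank |d_i| (ties get averaged ranks).
ranks: |2|->1, |5|->2.5, |5|->2.5, |6|->4, |8|->5.5, |8|->5.5
Step 3: Attach original signs; sum ranks with positive sign and with negative sign.
W+ = 1 = 1
W- = 2.5 + 2.5 + 4 + 5.5 + 5.5 = 20
(Check: W+ + W- = 21 should equal n(n+1)/2 = 21.)
Step 4: Test statistic W = min(W+, W-) = 1.
Step 5: Ties in |d|, so use the tie-corrected normal approximation.
        E[W] = n(n+1)/4 = 6*7/4 = 10.5.
        Tie groups: |d|=5 (t=2), |d|=8 (t=2); sum(t^3 - t) = 12.
        Var[W] = n(n+1)(2n+1)/24 - sum(t^3-t)/48 = 546/24 - 12/48 = 22.5.
        z = (W - E[W]) / sqrt(Var[W]) = (1 - 10.5) / 4.7434 = -2.0028.
        Two-sided p = 2*Phi(z) = 0.045201.
Step 6: alpha = 0.1. reject H0.

W+ = 1, W- = 20, W = min = 1, p = 0.045201, reject H0.


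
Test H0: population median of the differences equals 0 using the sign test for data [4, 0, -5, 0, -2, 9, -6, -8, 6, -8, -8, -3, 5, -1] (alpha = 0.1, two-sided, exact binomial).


Step 1: Discard zero differences. Original n = 14; n_eff = number of nonzero differences = 12.
Nonzero differences (with sign): +4, -5, -2, +9, -6, -8, +6, -8, -8, -3, +5, -1
Step 2: Count signs: positive = 4, negative = 8.
Step 3: Under H0: P(positive) = 0.5, so the number of positives S ~ Bin(12, 0.5).
Step 4: Two-sided exact p-value = sum of Bin(12,0.5) probabilities at or below the observed probability = 0.387695.
Step 5: alpha = 0.1. fail to reject H0.

n_eff = 12, pos = 4, neg = 8, p = 0.387695, fail to reject H0.
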